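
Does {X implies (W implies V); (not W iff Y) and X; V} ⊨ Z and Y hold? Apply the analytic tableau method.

No

Initial set: {(X implies (W implies V)); ((not W iff Y) and X); V; not (Z and Y)}.
((not W iff Y) and X): α-rule — add (not W iff Y), X.
(X implies (W implies V)): β-rule — branch into not X  //  (W implies V).
  branch 1 (add not X):
    × closes — contains both X and not X.
  branch 2 (add (W implies V)):
    not (Z and Y): β-rule — branch into not Z  //  not Y.
      branch 2.1 (add not Z):
        (not W iff Y): β-rule — branch into not W, Y  //  not not W, not Y.
          branch 2.1.1 (add not W, Y):
            (W implies V): β-rule — branch into not W  //  V.
              branch 2.1.1.1 (add not W):
                ○ open, literals {V=T, W=F, X=T, Y=T, Z=F}.
              branch 2.1.1.2 (add V):
                ○ open, literals {V=T, W=F, X=T, Y=T, Z=F}.
          branch 2.1.2 (add not not W, not Y):
            (W implies V): β-rule — branch into not W  //  V.
              branch 2.1.2.1 (add not W):
                × closes — contains both W and not W.
              branch 2.1.2.2 (add V):
                ○ open, literals {V=T, W=T, X=T, Y=F, Z=F}.
      branch 2.2 (add not Y):
        (not W iff Y): β-rule — branch into not W, Y  //  not not W, not Y.
          branch 2.2.1 (add not W, Y):
            × closes — contains both Y and not Y.
          branch 2.2.2 (add not not W, not Y):
            (W implies V): β-rule — branch into not W  //  V.
              branch 2.2.2.1 (add not W):
                × closes — contains both W and not W.
              branch 2.2.2.2 (add V):
                ○ open, literals {V=T, W=T, X=T, Y=F}.
4 branches closed, 4 open.
An open branch gives a countermodel: V=T, W=F, X=T, Y=T, Z=F (unmentioned atoms arbitrary); the premises hold there but the conclusion fails.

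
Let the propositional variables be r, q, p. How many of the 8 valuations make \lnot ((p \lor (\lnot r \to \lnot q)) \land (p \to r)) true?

Initial set: {\lnot ((p \lor (\lnot r \to \lnot q)) \land (p \to r))}.
\lnot ((p \lor (\lnot r \to \lnot q)) \land (p \to r)): β-rule — branch into \lnot (p \lor (\lnot r \to \lnot q))  //  \lnot (p \to r).
  branch 1 (add \lnot (p \lor (\lnot r \to \lnot q))):
    \lnot (p \lor (\lnot r \to \lnot q)): α-rule — add \lnot p, \lnot (\lnot r \to \lnot q).
    \lnot (\lnot r \to \lnot q): α-rule — add \lnot r, \lnot \lnot q.
    ○ open, literals {p=0, q=1, r=0}.
  branch 2 (add \lnot (p \to r)):
    \lnot (p \to r): α-rule — add p, \lnot r.
    ○ open, literals {p=1, r=0}.
0 branches closed, 2 open.
Each open branch fixes some atoms; the unmentioned ones are free. Counting distinct full assignments: branch {p=0, q=1, r=0} (none free) contributes 1 new; branch {p=1, r=0} (q) contributes 2 new. Total: 3.

3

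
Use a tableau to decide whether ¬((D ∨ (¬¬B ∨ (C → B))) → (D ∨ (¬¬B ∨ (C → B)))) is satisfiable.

Unsatisfiable

Initial set: {¬((D ∨ (¬¬B ∨ (C → B))) → (D ∨ (¬¬B ∨ (C → B))))}.
¬((D ∨ (¬¬B ∨ (C → B))) → (D ∨ (¬¬B ∨ (C → B)))): α-rule — add (D ∨ (¬¬B ∨ (C → B))), ¬(D ∨ (¬¬B ∨ (C → B))).
¬(D ∨ (¬¬B ∨ (C → B))): α-rule — add ¬D, ¬(¬¬B ∨ (C → B)).
¬(¬¬B ∨ (C → B)): α-rule — add ¬¬¬B, ¬(C → B).
¬¬¬B: drop double negation, giving ¬B.
¬(C → B): α-rule — add C, ¬B.
(D ∨ (¬¬B ∨ (C → B))): β-rule — branch into D  //  (¬¬B ∨ (C → B)).
  branch 1 (add D):
    × closes — contains both D and ¬D.
  branch 2 (add (¬¬B ∨ (C → B))):
    (¬¬B ∨ (C → B)): β-rule — branch into ¬¬B  //  (C → B).
      branch 2.1 (add ¬¬B):
        ¬¬B: drop double negation, giving B.
        × closes — contains both B and ¬B.
      branch 2.2 (add (C → B)):
        (C → B): β-rule — branch into ¬C  //  B.
          branch 2.2.1 (add ¬C):
            × closes — contains both C and ¬C.
          branch 2.2.2 (add B):
            × closes — contains both B and ¬B.
All 4 branches close.
Every branch closed; the formula is unsatisfiable.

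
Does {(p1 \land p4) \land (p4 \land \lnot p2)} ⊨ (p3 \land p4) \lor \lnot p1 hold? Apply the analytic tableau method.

No

Initial set: {((p1 \land p4) \land (p4 \land \lnot p2)); \lnot ((p3 \land p4) \lor \lnot p1)}.
((p1 \land p4) \land (p4 \land \lnot p2)): α-rule — add (p1 \land p4), (p4 \land \lnot p2).
\lnot ((p3 \land p4) \lor \lnot p1): α-rule — add \lnot (p3 \land p4), \lnot \lnot p1.
(p1 \land p4): α-rule — add p1, p4.
(p4 \land \lnot p2): α-rule — add p4, \lnot p2.
\lnot (p3 \land p4): β-rule — branch into \lnot p3  //  \lnot p4.
  branch 1 (add \lnot p3):
    ○ open, literals {p1=true, p2=false, p3=false, p4=true}.
  branch 2 (add \lnot p4):
    × closes — contains both p4 and \lnot p4.
1 branch closed, 1 open.
An open branch gives a countermodel: p1=true, p2=false, p3=false, p4=true (unmentioned atoms arbitrary); the premises hold there but the conclusion fails.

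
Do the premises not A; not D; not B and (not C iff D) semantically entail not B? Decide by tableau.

Yes

Initial set: {not A; not D; (not B and (not C iff D)); not not B}.
(not B and (not C iff D)): α-rule — add not B, (not C iff D).
× closes — contains both B and not B.
All 1 branch closes.
Every branch closed, so the premises entail the conclusion.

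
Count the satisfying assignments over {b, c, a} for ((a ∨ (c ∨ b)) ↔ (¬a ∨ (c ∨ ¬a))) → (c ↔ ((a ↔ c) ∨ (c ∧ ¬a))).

7

Initial set: {(((a ∨ (c ∨ b)) ↔ (¬a ∨ (c ∨ ¬a))) → (c ↔ ((a ↔ c) ∨ (c ∧ ¬a))))}.
(((a ∨ (c ∨ b)) ↔ (¬a ∨ (c ∨ ¬a))) → (c ↔ ((a ↔ c) ∨ (c ∧ ¬a)))): β-rule — branch into ¬((a ∨ (c ∨ b)) ↔ (¬a ∨ (c ∨ ¬a)))  //  (c ↔ ((a ↔ c) ∨ (c ∧ ¬a))).
  branch 1 (add ¬((a ∨ (c ∨ b)) ↔ (¬a ∨ (c ∨ ¬a)))):
    ¬((a ∨ (c ∨ b)) ↔ (¬a ∨ (c ∨ ¬a))): β-rule — branch into (a ∨ (c ∨ b)), ¬(¬a ∨ (c ∨ ¬a))  //  ¬(a ∨ (c ∨ b)), (¬a ∨ (c ∨ ¬a)).
      branch 1.1 (add (a ∨ (c ∨ b)), ¬(¬a ∨ (c ∨ ¬a))):
        ¬(¬a ∨ (c ∨ ¬a)): α-rule — add ¬¬a, ¬(c ∨ ¬a).
        ¬(c ∨ ¬a): α-rule — add ¬c, ¬¬a.
        (a ∨ (c ∨ b)): β-rule — branch into a  //  (c ∨ b).
          branch 1.1.1 (add a):
            ○ open, literals {a=1, c=0}.
          branch 1.1.2 (add (c ∨ b)):
            (c ∨ b): β-rule — branch into c  //  b.
              branch 1.1.2.1 (add c):
                × closes — contains both c and ¬c.
              branch 1.1.2.2 (add b):
                ○ open, literals {a=1, b=1, c=0}.
      branch 1.2 (add ¬(a ∨ (c ∨ b)), (¬a ∨ (c ∨ ¬a))):
        ¬(a ∨ (c ∨ b)): α-rule — add ¬a, ¬(c ∨ b).
        ¬(c ∨ b): α-rule — add ¬c, ¬b.
        (¬a ∨ (c ∨ ¬a)): β-rule — branch into ¬a  //  (c ∨ ¬a).
          branch 1.2.1 (add ¬a):
            ○ open, literals {a=0, b=0, c=0}.
          branch 1.2.2 (add (c ∨ ¬a)):
            (c ∨ ¬a): β-rule — branch into c  //  ¬a.
              branch 1.2.2.1 (add c):
                × closes — contains both c and ¬c.
              branch 1.2.2.2 (add ¬a):
                ○ open, literals {a=0, b=0, c=0}.
  branch 2 (add (c ↔ ((a ↔ c) ∨ (c ∧ ¬a)))):
    (c ↔ ((a ↔ c) ∨ (c ∧ ¬a))): β-rule — branch into c, ((a ↔ c) ∨ (c ∧ ¬a))  //  ¬c, ¬((a ↔ c) ∨ (c ∧ ¬a)).
      branch 2.1 (add c, ((a ↔ c) ∨ (c ∧ ¬a))):
        ((a ↔ c) ∨ (c ∧ ¬a)): β-rule — branch into (a ↔ c)  //  (c ∧ ¬a).
          branch 2.1.1 (add (a ↔ c)):
            (a ↔ c): β-rule — branch into a, c  //  ¬a, ¬c.
              branch 2.1.1.1 (add a, c):
                ○ open, literals {a=1, c=1}.
              branch 2.1.1.2 (add ¬a, ¬c):
                × closes — contains both c and ¬c.
          branch 2.1.2 (add (c ∧ ¬a)):
            (c ∧ ¬a): α-rule — add c, ¬a.
            ○ open, literals {a=0, c=1}.
      branch 2.2 (add ¬c, ¬((a ↔ c) ∨ (c ∧ ¬a))):
        ¬((a ↔ c) ∨ (c ∧ ¬a)): α-rule — add ¬(a ↔ c), ¬(c ∧ ¬a).
        ¬(a ↔ c): β-rule — branch into a, ¬c  //  ¬a, c.
          branch 2.2.1 (add a, ¬c):
            ¬(c ∧ ¬a): β-rule — branch into ¬c  //  ¬¬a.
              branch 2.2.1.1 (add ¬c):
                ○ open, literals {a=1, c=0}.
              branch 2.2.1.2 (add ¬¬a):
                ○ open, literals {a=1, c=0}.
          branch 2.2.2 (add ¬a, c):
            × closes — contains both c and ¬c.
4 branches closed, 8 open.
Each open branch fixes some atoms; the unmentioned ones are free. Counting distinct full assignments: branch {a=1, c=0} (b) contributes 2 new; branch {a=1, b=1, c=0} (none free) contributes 0 new; branch {a=0, b=0, c=0} (none free) contributes 1 new; branch {a=0, b=0, c=0} (none free) contributes 0 new; branch {a=1, c=1} (b) contributes 2 new; branch {a=0, c=1} (b) contributes 2 new; branch {a=1, c=0} (b) contributes 0 new; branch {a=1, c=0} (b) contributes 0 new. Total: 7.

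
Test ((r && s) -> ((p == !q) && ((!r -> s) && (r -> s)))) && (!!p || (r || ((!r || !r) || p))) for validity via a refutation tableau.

Not valid

Assume the negation and expand:
Initial set: {!(((r && s) -> ((p == !q) && ((!r -> s) && (r -> s)))) && (!!p || (r || ((!r || !r) || p))))}.
!(((r && s) -> ((p == !q) && ((!r -> s) && (r -> s)))) && (!!p || (r || ((!r || !r) || p)))): β-rule — branch into !((r && s) -> ((p == !q) && ((!r -> s) && (r -> s))))  //  !(!!p || (r || ((!r || !r) || p))).
  branch 1 (add !((r && s) -> ((p == !q) && ((!r -> s) && (r -> s))))):
    !((r && s) -> ((p == !q) && ((!r -> s) && (r -> s)))): α-rule — add (r && s), !((p == !q) && ((!r -> s) && (r -> s))).
    (r && s): α-rule — add r, s.
    !((p == !q) && ((!r -> s) && (r -> s))): β-rule — branch into !(p == !q)  //  !((!r -> s) && (r -> s)).
      branch 1.1 (add !(p == !q)):
        !(p == !q): β-rule — branch into p, !!q  //  !p, !q.
          branch 1.1.1 (add p, !!q):
            ○ open, literals {p=1, q=1, r=1, s=1}.
          branch 1.1.2 (add !p, !q):
            ○ open, literals {p=0, q=0, r=1, s=1}.
      branch 1.2 (add !((!r -> s) && (r -> s))):
        !((!r -> s) && (r -> s)): β-rule — branch into !(!r -> s)  //  !(r -> s).
          branch 1.2.1 (add !(!r -> s)):
            !(!r -> s): α-rule — add !r, !s.
            × closes — contains both r and !r.
          branch 1.2.2 (add !(r -> s)):
            !(r -> s): α-rule — add r, !s.
            × closes — contains both s and !s.
  branch 2 (add !(!!p || (r || ((!r || !r) || p)))):
    !(!!p || (r || ((!r || !r) || p))): α-rule — add !!!p, !(r || ((!r || !r) || p)).
    !!!p: drop double negation, giving !p.
    !(r || ((!r || !r) || p)): α-rule — add !r, !((!r || !r) || p).
    !((!r || !r) || p): α-rule — add !(!r || !r), !p.
    !(!r || !r): α-rule — add !!r, !!r.
    × closes — contains both r and !r.
3 branches closed, 2 open.
An open branch gives a countermodel: p=1, q=1, r=1, s=1 (unmentioned atoms arbitrary); under it the original formula is false.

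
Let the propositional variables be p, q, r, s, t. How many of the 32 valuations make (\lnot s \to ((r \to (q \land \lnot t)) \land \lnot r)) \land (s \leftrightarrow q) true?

12

Initial set: {T ((\lnot s \to ((r \to (q \land \lnot t)) \land \lnot r)) \land (s \leftrightarrow q))}.
T ((\lnot s \to ((r \to (q \land \lnot t)) \land \lnot r)) \land (s \leftrightarrow q)): α-rule — add T (\lnot s \to ((r \to (q \land \lnot t)) \land \lnot r)), T (s \leftrightarrow q).
T (\lnot s \to ((r \to (q \land \lnot t)) \land \lnot r)): β-rule — branch into F \lnot s  //  T ((r \to (q \land \lnot t)) \land \lnot r).
  branch 1 (add F \lnot s):
    T (s \leftrightarrow q): β-rule — branch into T s, T q  //  F s, F q.
      branch 1.1 (add T s, T q):
        ○ open, literals {q=T, s=T}.
      branch 1.2 (add F s, F q):
        × closes — contains both s and \lnot s.
  branch 2 (add T ((r \to (q \land \lnot t)) \land \lnot r)):
    T ((r \to (q \land \lnot t)) \land \lnot r): α-rule — add T (r \to (q \land \lnot t)), T \lnot r.
    T (s \leftrightarrow q): β-rule — branch into T s, T q  //  F s, F q.
      branch 2.1 (add T s, T q):
        T (r \to (q \land \lnot t)): β-rule — branch into F r  //  T (q \land \lnot t).
          branch 2.1.1 (add F r):
            ○ open, literals {q=T, r=F, s=T}.
          branch 2.1.2 (add T (q \land \lnot t)):
            T (q \land \lnot t): α-rule — add T q, T \lnot t.
            ○ open, literals {q=T, r=F, s=T, t=F}.
      branch 2.2 (add F s, F q):
        T (r \to (q \land \lnot t)): β-rule — branch into F r  //  T (q \land \lnot t).
          branch 2.2.1 (add F r):
            ○ open, literals {q=F, r=F, s=F}.
          branch 2.2.2 (add T (q \land \lnot t)):
            T (q \land \lnot t): α-rule — add T q, T \lnot t.
            × closes — contains both q and \lnot q.
2 branches closed, 4 open.
Each open branch fixes some atoms; the unmentioned ones are free. Counting distinct full assignments: branch {q=T, s=T} (p, r, t) contributes 8 new; branch {q=T, r=F, s=T} (p, t) contributes 0 new; branch {q=T, r=F, s=T, t=F} (p) contributes 0 new; branch {q=F, r=F, s=F} (p, t) contributes 4 new. Total: 12.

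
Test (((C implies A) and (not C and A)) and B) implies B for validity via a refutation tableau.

Assume the negation and expand:
Initial set: {not ((((C implies A) and (not C and A)) and B) implies B)}.
not ((((C implies A) and (not C and A)) and B) implies B): α-rule — add (((C implies A) and (not C and A)) and B), not B.
(((C implies A) and (not C and A)) and B): α-rule — add ((C implies A) and (not C and A)), B.
× closes — contains both B and not B.
All 1 branch closes.
Every branch closed, so the negation is unsatisfiable and the formula is valid.

Valid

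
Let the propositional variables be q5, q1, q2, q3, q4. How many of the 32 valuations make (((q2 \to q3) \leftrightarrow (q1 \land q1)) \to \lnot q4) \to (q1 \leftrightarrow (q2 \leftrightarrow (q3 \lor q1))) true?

20

Initial set: {T ((((q2 \to q3) \leftrightarrow (q1 \land q1)) \to \lnot q4) \to (q1 \leftrightarrow (q2 \leftrightarrow (q3 \lor q1))))}.
T ((((q2 \to q3) \leftrightarrow (q1 \land q1)) \to \lnot q4) \to (q1 \leftrightarrow (q2 \leftrightarrow (q3 \lor q1)))): β-rule — branch into F (((q2 \to q3) \leftrightarrow (q1 \land q1)) \to \lnot q4)  //  T (q1 \leftrightarrow (q2 \leftrightarrow (q3 \lor q1))).
  branch 1 (add F (((q2 \to q3) \leftrightarrow (q1 \land q1)) \to \lnot q4)):
    F (((q2 \to q3) \leftrightarrow (q1 \land q1)) \to \lnot q4): α-rule — add T ((q2 \to q3) \leftrightarrow (q1 \land q1)), F \lnot q4.
    T ((q2 \to q3) \leftrightarrow (q1 \land q1)): β-rule — branch into T (q2 \to q3), T (q1 \land q1)  //  F (q2 \to q3), F (q1 \land q1).
      branch 1.1 (add T (q2 \to q3), T (q1 \land q1)):
        T (q1 \land q1): α-rule — add T q1, T q1.
        T (q2 \to q3): β-rule — branch into F q2  //  T q3.
          branch 1.1.1 (add F q2):
            ○ open, literals {q1=true, q2=false, q4=true}.
          branch 1.1.2 (add T q3):
            ○ open, literals {q1=true, q3=true, q4=true}.
      branch 1.2 (add F (q2 \to q3), F (q1 \land q1)):
        F (q2 \to q3): α-rule — add T q2, F q3.
        F (q1 \land q1): β-rule — branch into F q1  //  F q1.
          branch 1.2.1 (add F q1):
            ○ open, literals {q1=false, q2=true, q3=false, q4=true}.
          branch 1.2.2 (add F q1):
            ○ open, literals {q1=false, q2=true, q3=false, q4=true}.
  branch 2 (add T (q1 \leftrightarrow (q2 \leftrightarrow (q3 \lor q1)))):
    T (q1 \leftrightarrow (q2 \leftrightarrow (q3 \lor q1))): β-rule — branch into T q1, T (q2 \leftrightarrow (q3 \lor q1))  //  F q1, F (q2 \leftrightarrow (q3 \lor q1)).
      branch 2.1 (add T q1, T (q2 \leftrightarrow (q3 \lor q1))):
        T (q2 \leftrightarrow (q3 \lor q1)): β-rule — branch into T q2, T (q3 \lor q1)  //  F q2, F (q3 \lor q1).
          branch 2.1.1 (add T q2, T (q3 \lor q1)):
            T (q3 \lor q1): β-rule — branch into T q3  //  T q1.
              branch 2.1.1.1 (add T q3):
                ○ open, literals {q1=true, q2=true, q3=true}.
              branch 2.1.1.2 (add T q1):
                ○ open, literals {q1=true, q2=true}.
          branch 2.1.2 (add F q2, F (q3 \lor q1)):
            F (q3 \lor q1): α-rule — add F q3, F q1.
            × closes — contains both q1 and \lnot q1.
      branch 2.2 (add F q1, F (q2 \leftrightarrow (q3 \lor q1))):
        F (q2 \leftrightarrow (q3 \lor q1)): β-rule — branch into T q2, F (q3 \lor q1)  //  F q2, T (q3 \lor q1).
          branch 2.2.1 (add T q2, F (q3 \lor q1)):
            F (q3 \lor q1): α-rule — add F q3, F q1.
            ○ open, literals {q1=false, q2=true, q3=false}.
          branch 2.2.2 (add F q2, T (q3 \lor q1)):
            T (q3 \lor q1): β-rule — branch into T q3  //  T q1.
              branch 2.2.2.1 (add T q3):
                ○ open, literals {q1=false, q2=false, q3=true}.
              branch 2.2.2.2 (add T q1):
                × closes — contains both q1 and \lnot q1.
2 branches closed, 8 open.
Each open branch fixes some atoms; the unmentioned ones are free. Counting distinct full assignments: branch {q1=true, q2=false, q4=true} (q5, q3) contributes 4 new; branch {q1=true, q3=true, q4=true} (q5, q2) contributes 2 new; branch {q1=false, q2=true, q3=false, q4=true} (q5) contributes 2 new; branch {q1=false, q2=true, q3=false, q4=true} (q5) contributes 0 new; branch {q1=true, q2=true, q3=true} (q5, q4) contributes 2 new; branch {q1=true, q2=true} (q5, q3, q4) contributes 4 new; branch {q1=false, q2=true, q3=false} (q5, q4) contributes 2 new; branch {q1=false, q2=false, q3=true} (q5, q4) contributes 4 new. Total: 20.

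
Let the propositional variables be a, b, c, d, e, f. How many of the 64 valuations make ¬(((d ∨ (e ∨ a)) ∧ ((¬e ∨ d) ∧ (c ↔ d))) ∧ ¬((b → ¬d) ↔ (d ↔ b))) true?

46

Initial set: {¬(((d ∨ (e ∨ a)) ∧ ((¬e ∨ d) ∧ (c ↔ d))) ∧ ¬((b → ¬d) ↔ (d ↔ b)))}.
¬(((d ∨ (e ∨ a)) ∧ ((¬e ∨ d) ∧ (c ↔ d))) ∧ ¬((b → ¬d) ↔ (d ↔ b))): β-rule — branch into ¬((d ∨ (e ∨ a)) ∧ ((¬e ∨ d) ∧ (c ↔ d)))  //  ¬¬((b → ¬d) ↔ (d ↔ b)).
  branch 1 (add ¬((d ∨ (e ∨ a)) ∧ ((¬e ∨ d) ∧ (c ↔ d)))):
    ¬((d ∨ (e ∨ a)) ∧ ((¬e ∨ d) ∧ (c ↔ d))): β-rule — branch into ¬(d ∨ (e ∨ a))  //  ¬((¬e ∨ d) ∧ (c ↔ d)).
      branch 1.1 (add ¬(d ∨ (e ∨ a))):
        ¬(d ∨ (e ∨ a)): α-rule — add ¬d, ¬(e ∨ a).
        ¬(e ∨ a): α-rule — add ¬e, ¬a.
        ○ open, literals {a=F, d=F, e=F}.
      branch 1.2 (add ¬((¬e ∨ d) ∧ (c ↔ d))):
        ¬((¬e ∨ d) ∧ (c ↔ d)): β-rule — branch into ¬(¬e ∨ d)  //  ¬(c ↔ d).
          branch 1.2.1 (add ¬(¬e ∨ d)):
            ¬(¬e ∨ d): α-rule — add ¬¬e, ¬d.
            ○ open, literals {d=F, e=T}.
          branch 1.2.2 (add ¬(c ↔ d)):
            ¬(c ↔ d): β-rule — branch into c, ¬d  //  ¬c, d.
              branch 1.2.2.1 (add c, ¬d):
                ○ open, literals {c=T, d=F}.
              branch 1.2.2.2 (add ¬c, d):
                ○ open, literals {c=F, d=T}.
  branch 2 (add ¬¬((b → ¬d) ↔ (d ↔ b))):
    ¬¬((b → ¬d) ↔ (d ↔ b)): β-rule — branch into (b → ¬d), (d ↔ b)  //  ¬(b → ¬d), ¬(d ↔ b).
      branch 2.1 (add (b → ¬d), (d ↔ b)):
        (b → ¬d): β-rule — branch into ¬b  //  ¬d.
          branch 2.1.1 (add ¬b):
            (d ↔ b): β-rule — branch into d, b  //  ¬d, ¬b.
              branch 2.1.1.1 (add d, b):
                × closes — contains both b and ¬b.
              branch 2.1.1.2 (add ¬d, ¬b):
                ○ open, literals {b=F, d=F}.
          branch 2.1.2 (add ¬d):
            (d ↔ b): β-rule — branch into d, b  //  ¬d, ¬b.
              branch 2.1.2.1 (add d, b):
                × closes — contains both d and ¬d.
              branch 2.1.2.2 (add ¬d, ¬b):
                ○ open, literals {b=F, d=F}.
      branch 2.2 (add ¬(b → ¬d), ¬(d ↔ b)):
        ¬(b → ¬d): α-rule — add b, ¬¬d.
        ¬(d ↔ b): β-rule — branch into d, ¬b  //  ¬d, b.
          branch 2.2.1 (add d, ¬b):
            × closes — contains both b and ¬b.
          branch 2.2.2 (add ¬d, b):
            × closes — contains both d and ¬d.
4 branches closed, 6 open.
Each open branch fixes some atoms; the unmentioned ones are free. Counting distinct full assignments: branch {a=F, d=F, e=F} (b, c, f) contributes 8 new; branch {d=F, e=T} (a, b, c, f) contributes 16 new; branch {c=T, d=F} (a, b, e, f) contributes 4 new; branch {c=F, d=T} (a, b, e, f) contributes 16 new; branch {b=F, d=F} (a, c, e, f) contributes 2 new; branch {b=F, d=F} (a, c, e, f) contributes 0 new. Total: 46.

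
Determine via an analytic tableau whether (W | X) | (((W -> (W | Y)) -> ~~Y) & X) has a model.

Satisfiable

Initial set: {T ((W | X) | (((W -> (W | Y)) -> ~~Y) & X))}.
T ((W | X) | (((W -> (W | Y)) -> ~~Y) & X)): β-rule — branch into T (W | X)  //  T (((W -> (W | Y)) -> ~~Y) & X).
  branch 1 (add T (W | X)):
    T (W | X): β-rule — branch into T W  //  T X.
      branch 1.1 (add T W):
        ○ open, literals {W=true}.
      branch 1.2 (add T X):
        ○ open, literals {X=true}.
  branch 2 (add T (((W -> (W | Y)) -> ~~Y) & X)):
    T (((W -> (W | Y)) -> ~~Y) & X): α-rule — add T ((W -> (W | Y)) -> ~~Y), T X.
    T ((W -> (W | Y)) -> ~~Y): β-rule — branch into F (W -> (W | Y))  //  T ~~Y.
      branch 2.1 (add F (W -> (W | Y))):
        F (W -> (W | Y)): α-rule — add T W, F (W | Y).
        F (W | Y): α-rule — add F W, F Y.
        × closes — contains both W and ~W.
      branch 2.2 (add T ~~Y):
        T ~~Y: drop double negation, giving T Y.
        ○ open, literals {X=true, Y=true}.
1 branch closed, 3 open.
An open branch gives a satisfying assignment: W=true.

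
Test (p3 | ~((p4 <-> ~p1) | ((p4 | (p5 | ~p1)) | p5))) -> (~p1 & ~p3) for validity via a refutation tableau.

Not valid

Assume the negation and expand:
Initial set: {~((p3 | ~((p4 <-> ~p1) | ((p4 | (p5 | ~p1)) | p5))) -> (~p1 & ~p3))}.
~((p3 | ~((p4 <-> ~p1) | ((p4 | (p5 | ~p1)) | p5))) -> (~p1 & ~p3)): α-rule — add (p3 | ~((p4 <-> ~p1) | ((p4 | (p5 | ~p1)) | p5))), ~(~p1 & ~p3).
(p3 | ~((p4 <-> ~p1) | ((p4 | (p5 | ~p1)) | p5))): β-rule — branch into p3  //  ~((p4 <-> ~p1) | ((p4 | (p5 | ~p1)) | p5)).
  branch 1 (add p3):
    ~(~p1 & ~p3): β-rule — branch into ~~p1  //  ~~p3.
      branch 1.1 (add ~~p1):
        ○ open, literals {p1=1, p3=1}.
      branch 1.2 (add ~~p3):
        ○ open, literals {p3=1}.
  branch 2 (add ~((p4 <-> ~p1) | ((p4 | (p5 | ~p1)) | p5))):
    ~((p4 <-> ~p1) | ((p4 | (p5 | ~p1)) | p5)): α-rule — add ~(p4 <-> ~p1), ~((p4 | (p5 | ~p1)) | p5).
    ~((p4 | (p5 | ~p1)) | p5): α-rule — add ~(p4 | (p5 | ~p1)), ~p5.
    ~(p4 | (p5 | ~p1)): α-rule — add ~p4, ~(p5 | ~p1).
    ~(p5 | ~p1): α-rule — add ~p5, ~~p1.
    ~(~p1 & ~p3): β-rule — branch into ~~p1  //  ~~p3.
      branch 2.1 (add ~~p1):
        ~(p4 <-> ~p1): β-rule — branch into p4, ~~p1  //  ~p4, ~p1.
          branch 2.1.1 (add p4, ~~p1):
            × closes — contains both p4 and ~p4.
          branch 2.1.2 (add ~p4, ~p1):
            × closes — contains both p1 and ~p1.
      branch 2.2 (add ~~p3):
        ~(p4 <-> ~p1): β-rule — branch into p4, ~~p1  //  ~p4, ~p1.
          branch 2.2.1 (add p4, ~~p1):
            × closes — contains both p4 and ~p4.
          branch 2.2.2 (add ~p4, ~p1):
            × closes — contains both p1 and ~p1.
4 branches closed, 2 open.
An open branch gives a countermodel: p1=1, p3=1 (unmentioned atoms arbitrary); under it the original formula is false.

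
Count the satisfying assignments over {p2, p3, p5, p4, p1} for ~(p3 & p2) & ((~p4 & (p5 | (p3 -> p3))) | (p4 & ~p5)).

18

Initial set: {T (~(p3 & p2) & ((~p4 & (p5 | (p3 -> p3))) | (p4 & ~p5)))}.
T (~(p3 & p2) & ((~p4 & (p5 | (p3 -> p3))) | (p4 & ~p5))): α-rule — add T ~(p3 & p2), T ((~p4 & (p5 | (p3 -> p3))) | (p4 & ~p5)).
T ~(p3 & p2): β-rule — branch into F p3  //  F p2.
  branch 1 (add F p3):
    T ((~p4 & (p5 | (p3 -> p3))) | (p4 & ~p5)): β-rule — branch into T (~p4 & (p5 | (p3 -> p3)))  //  T (p4 & ~p5).
      branch 1.1 (add T (~p4 & (p5 | (p3 -> p3)))):
        T (~p4 & (p5 | (p3 -> p3))): α-rule — add T ~p4, T (p5 | (p3 -> p3)).
        T (p5 | (p3 -> p3)): β-rule — branch into T p5  //  T (p3 -> p3).
          branch 1.1.1 (add T p5):
            ○ open, literals {p3=F, p4=F, p5=T}.
          branch 1.1.2 (add T (p3 -> p3)):
            T (p3 -> p3): β-rule — branch into F p3  //  T p3.
              branch 1.1.2.1 (add F p3):
                ○ open, literals {p3=F, p4=F}.
              branch 1.1.2.2 (add T p3):
                × closes — contains both p3 and ~p3.
      branch 1.2 (add T (p4 & ~p5)):
        T (p4 & ~p5): α-rule — add T p4, T ~p5.
        ○ open, literals {p3=F, p4=T, p5=F}.
  branch 2 (add F p2):
    T ((~p4 & (p5 | (p3 -> p3))) | (p4 & ~p5)): β-rule — branch into T (~p4 & (p5 | (p3 -> p3)))  //  T (p4 & ~p5).
      branch 2.1 (add T (~p4 & (p5 | (p3 -> p3)))):
        T (~p4 & (p5 | (p3 -> p3))): α-rule — add T ~p4, T (p5 | (p3 -> p3)).
        T (p5 | (p3 -> p3)): β-rule — branch into T p5  //  T (p3 -> p3).
          branch 2.1.1 (add T p5):
            ○ open, literals {p2=F, p4=F, p5=T}.
          branch 2.1.2 (add T (p3 -> p3)):
            T (p3 -> p3): β-rule — branch into F p3  //  T p3.
              branch 2.1.2.1 (add F p3):
                ○ open, literals {p2=F, p3=F, p4=F}.
              branch 2.1.2.2 (add T p3):
                ○ open, literals {p2=F, p3=T, p4=F}.
      branch 2.2 (add T (p4 & ~p5)):
        T (p4 & ~p5): α-rule — add T p4, T ~p5.
        ○ open, literals {p2=F, p4=T, p5=F}.
1 branch closed, 7 open.
Each open branch fixes some atoms; the unmentioned ones are free. Counting distinct full assignments: branch {p3=F, p4=F, p5=T} (p2, p1) contributes 4 new; branch {p3=F, p4=F} (p2, p5, p1) contributes 4 new; branch {p3=F, p4=T, p5=F} (p2, p1) contributes 4 new; branch {p2=F, p4=F, p5=T} (p3, p1) contributes 2 new; branch {p2=F, p3=F, p4=F} (p5, p1) contributes 0 new; branch {p2=F, p3=T, p4=F} (p5, p1) contributes 2 new; branch {p2=F, p4=T, p5=F} (p3, p1) contributes 2 new. Total: 18.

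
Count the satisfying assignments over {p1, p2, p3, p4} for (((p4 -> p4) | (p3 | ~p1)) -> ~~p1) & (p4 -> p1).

8

Initial set: {T ((((p4 -> p4) | (p3 | ~p1)) -> ~~p1) & (p4 -> p1))}.
T ((((p4 -> p4) | (p3 | ~p1)) -> ~~p1) & (p4 -> p1)): α-rule — add T (((p4 -> p4) | (p3 | ~p1)) -> ~~p1), T (p4 -> p1).
T (((p4 -> p4) | (p3 | ~p1)) -> ~~p1): β-rule — branch into F ((p4 -> p4) | (p3 | ~p1))  //  T ~~p1.
  branch 1 (add F ((p4 -> p4) | (p3 | ~p1))):
    F ((p4 -> p4) | (p3 | ~p1)): α-rule — add F (p4 -> p4), F (p3 | ~p1).
    F (p4 -> p4): α-rule — add T p4, F p4.
    × closes — contains both p4 and ~p4.
  branch 2 (add T ~~p1):
    T ~~p1: drop double negation, giving T p1.
    T (p4 -> p1): β-rule — branch into F p4  //  T p1.
      branch 2.1 (add F p4):
        ○ open, literals {p1=1, p4=0}.
      branch 2.2 (add T p1):
        ○ open, literals {p1=1}.
1 branch closed, 2 open.
Each open branch fixes some atoms; the unmentioned ones are free. Counting distinct full assignments: branch {p1=1, p4=0} (p2, p3) contributes 4 new; branch {p1=1} (p2, p3, p4) contributes 4 new. Total: 8.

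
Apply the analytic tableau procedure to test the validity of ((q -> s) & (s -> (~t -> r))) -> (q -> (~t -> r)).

Assume the negation and expand:
Initial set: {~(((q -> s) & (s -> (~t -> r))) -> (q -> (~t -> r)))}.
~(((q -> s) & (s -> (~t -> r))) -> (q -> (~t -> r))): α-rule — add ((q -> s) & (s -> (~t -> r))), ~(q -> (~t -> r)).
((q -> s) & (s -> (~t -> r))): α-rule — add (q -> s), (s -> (~t -> r)).
~(q -> (~t -> r)): α-rule — add q, ~(~t -> r).
~(~t -> r): α-rule — add ~t, ~r.
(q -> s): β-rule — branch into ~q  //  s.
  branch 1 (add ~q):
    × closes — contains both q and ~q.
  branch 2 (add s):
    (s -> (~t -> r)): β-rule — branch into ~s  //  (~t -> r).
      branch 2.1 (add ~s):
        × closes — contains both s and ~s.
      branch 2.2 (add (~t -> r)):
        (~t -> r): β-rule — branch into ~~t  //  r.
          branch 2.2.1 (add ~~t):
            × closes — contains both t and ~t.
          branch 2.2.2 (add r):
            × closes — contains both r and ~r.
All 4 branches close.
Every branch closed, so the negation is unsatisfiable and the formula is valid.

Valid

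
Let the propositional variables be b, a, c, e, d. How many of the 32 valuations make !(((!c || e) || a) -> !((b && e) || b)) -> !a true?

Initial set: {T (!(((!c || e) || a) -> !((b && e) || b)) -> !a)}.
T (!(((!c || e) || a) -> !((b && e) || b)) -> !a): β-rule — branch into F !(((!c || e) || a) -> !((b && e) || b))  //  T !a.
  branch 1 (add F !(((!c || e) || a) -> !((b && e) || b))):
    F !(((!c || e) || a) -> !((b && e) || b)): β-rule — branch into F ((!c || e) || a)  //  T !((b && e) || b).
      branch 1.1 (add F ((!c || e) || a)):
        F ((!c || e) || a): α-rule — add F (!c || e), F a.
        F (!c || e): α-rule — add F !c, F e.
        ○ open, literals {a=false, c=true, e=false}.
      branch 1.2 (add T !((b && e) || b)):
        T !((b && e) || b): α-rule — add F (b && e), F b.
        F (b && e): β-rule — branch into F b  //  F e.
          branch 1.2.1 (add F b):
            ○ open, literals {b=false}.
          branch 1.2.2 (add F e):
            ○ open, literals {b=false, e=false}.
  branch 2 (add T !a):
    ○ open, literals {a=false}.
0 branches closed, 4 open.
Each open branch fixes some atoms; the unmentioned ones are free. Counting distinct full assignments: branch {a=false, c=true, e=false} (b, d) contributes 4 new; branch {b=false} (a, c, e, d) contributes 14 new; branch {b=false, e=false} (a, c, d) contributes 0 new; branch {a=false} (b, c, e, d) contributes 6 new. Total: 24.

24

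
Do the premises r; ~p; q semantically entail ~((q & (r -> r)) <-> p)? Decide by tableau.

Yes

Initial set: {r; ~p; q; ~~((q & (r -> r)) <-> p)}.
~~((q & (r -> r)) <-> p): β-rule — branch into (q & (r -> r)), p  //  ~(q & (r -> r)), ~p.
  branch 1 (add (q & (r -> r)), p):
    × closes — contains both p and ~p.
  branch 2 (add ~(q & (r -> r)), ~p):
    ~(q & (r -> r)): β-rule — branch into ~q  //  ~(r -> r).
      branch 2.1 (add ~q):
        × closes — contains both q and ~q.
      branch 2.2 (add ~(r -> r)):
        ~(r -> r): α-rule — add r, ~r.
        × closes — contains both r and ~r.
All 3 branches close.
Every branch closed, so the premises entail the conclusion.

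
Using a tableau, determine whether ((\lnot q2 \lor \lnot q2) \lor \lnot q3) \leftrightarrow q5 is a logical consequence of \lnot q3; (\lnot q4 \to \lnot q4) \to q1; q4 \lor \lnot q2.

No

Initial set: {\lnot q3; ((\lnot q4 \to \lnot q4) \to q1); (q4 \lor \lnot q2); \lnot (((\lnot q2 \lor \lnot q2) \lor \lnot q3) \leftrightarrow q5)}.
((\lnot q4 \to \lnot q4) \to q1): β-rule — branch into \lnot (\lnot q4 \to \lnot q4)  //  q1.
  branch 1 (add \lnot (\lnot q4 \to \lnot q4)):
    \lnot (\lnot q4 \to \lnot q4): α-rule — add \lnot q4, \lnot \lnot q4.
    × closes — contains both q4 and \lnot q4.
  branch 2 (add q1):
    (q4 \lor \lnot q2): β-rule — branch into q4  //  \lnot q2.
      branch 2.1 (add q4):
        \lnot (((\lnot q2 \lor \lnot q2) \lor \lnot q3) \leftrightarrow q5): β-rule — branch into ((\lnot q2 \lor \lnot q2) \lor \lnot q3), \lnot q5  //  \lnot ((\lnot q2 \lor \lnot q2) \lor \lnot q3), q5.
          branch 2.1.1 (add ((\lnot q2 \lor \lnot q2) \lor \lnot q3), \lnot q5):
            ((\lnot q2 \lor \lnot q2) \lor \lnot q3): β-rule — branch into (\lnot q2 \lor \lnot q2)  //  \lnot q3.
              branch 2.1.1.1 (add (\lnot q2 \lor \lnot q2)):
                (\lnot q2 \lor \lnot q2): β-rule — branch into \lnot q2  //  \lnot q2.
                  branch 2.1.1.1.1 (add \lnot q2):
                    ○ open, literals {q1=1, q2=0, q3=0, q4=1, q5=0}.
                  branch 2.1.1.1.2 (add \lnot q2):
                    ○ open, literals {q1=1, q2=0, q3=0, q4=1, q5=0}.
              branch 2.1.1.2 (add \lnot q3):
                ○ open, literals {q1=1, q3=0, q4=1, q5=0}.
          branch 2.1.2 (add \lnot ((\lnot q2 \lor \lnot q2) \lor \lnot q3), q5):
            \lnot ((\lnot q2 \lor \lnot q2) \lor \lnot q3): α-rule — add \lnot (\lnot q2 \lor \lnot q2), \lnot \lnot q3.
            × closes — contains both q3 and \lnot q3.
      branch 2.2 (add \lnot q2):
        \lnot (((\lnot q2 \lor \lnot q2) \lor \lnot q3) \leftrightarrow q5): β-rule — branch into ((\lnot q2 \lor \lnot q2) \lor \lnot q3), \lnot q5  //  \lnot ((\lnot q2 \lor \lnot q2) \lor \lnot q3), q5.
          branch 2.2.1 (add ((\lnot q2 \lor \lnot q2) \lor \lnot q3), \lnot q5):
            ((\lnot q2 \lor \lnot q2) \lor \lnot q3): β-rule — branch into (\lnot q2 \lor \lnot q2)  //  \lnot q3.
              branch 2.2.1.1 (add (\lnot q2 \lor \lnot q2)):
                (\lnot q2 \lor \lnot q2): β-rule — branch into \lnot q2  //  \lnot q2.
                  branch 2.2.1.1.1 (add \lnot q2):
                    ○ open, literals {q1=1, q2=0, q3=0, q5=0}.
                  branch 2.2.1.1.2 (add \lnot q2):
                    ○ open, literals {q1=1, q2=0, q3=0, q5=0}.
              branch 2.2.1.2 (add \lnot q3):
                ○ open, literals {q1=1, q2=0, q3=0, q5=0}.
          branch 2.2.2 (add \lnot ((\lnot q2 \lor \lnot q2) \lor \lnot q3), q5):
            \lnot ((\lnot q2 \lor \lnot q2) \lor \lnot q3): α-rule — add \lnot (\lnot q2 \lor \lnot q2), \lnot \lnot q3.
            × closes — contains both q3 and \lnot q3.
3 branches closed, 6 open.
An open branch gives a countermodel: q1=1, q2=0, q3=0, q4=1, q5=0 (unmentioned atoms arbitrary); the premises hold there but the conclusion fails.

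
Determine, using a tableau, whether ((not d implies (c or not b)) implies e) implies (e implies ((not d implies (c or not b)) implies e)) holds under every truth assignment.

Valid

Assume the negation and expand:
Initial set: {not (((not d implies (c or not b)) implies e) implies (e implies ((not d implies (c or not b)) implies e)))}.
not (((not d implies (c or not b)) implies e) implies (e implies ((not d implies (c or not b)) implies e))): α-rule — add ((not d implies (c or not b)) implies e), not (e implies ((not d implies (c or not b)) implies e)).
not (e implies ((not d implies (c or not b)) implies e)): α-rule — add e, not ((not d implies (c or not b)) implies e).
not ((not d implies (c or not b)) implies e): α-rule — add (not d implies (c or not b)), not e.
× closes — contains both e and not e.
All 1 branch closes.
Every branch closed, so the negation is unsatisfiable and the formula is valid.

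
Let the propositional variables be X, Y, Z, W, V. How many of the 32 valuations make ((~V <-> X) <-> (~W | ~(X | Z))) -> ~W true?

Initial set: {T (((~V <-> X) <-> (~W | ~(X | Z))) -> ~W)}.
T (((~V <-> X) <-> (~W | ~(X | Z))) -> ~W): β-rule — branch into F ((~V <-> X) <-> (~W | ~(X | Z)))  //  T ~W.
  branch 1 (add F ((~V <-> X) <-> (~W | ~(X | Z)))):
    F ((~V <-> X) <-> (~W | ~(X | Z))): β-rule — branch into T (~V <-> X), F (~W | ~(X | Z))  //  F (~V <-> X), T (~W | ~(X | Z)).
      branch 1.1 (add T (~V <-> X), F (~W | ~(X | Z))):
        F (~W | ~(X | Z)): α-rule — add F ~W, F ~(X | Z).
        T (~V <-> X): β-rule — branch into T ~V, T X  //  F ~V, F X.
          branch 1.1.1 (add T ~V, T X):
            F ~(X | Z): β-rule — branch into T X  //  T Z.
              branch 1.1.1.1 (add T X):
                ○ open, literals {V=false, W=true, X=true}.
              branch 1.1.1.2 (add T Z):
                ○ open, literals {V=false, W=true, X=true, Z=true}.
          branch 1.1.2 (add F ~V, F X):
            F ~(X | Z): β-rule — branch into T X  //  T Z.
              branch 1.1.2.1 (add T X):
                × closes — contains both X and ~X.
              branch 1.1.2.2 (add T Z):
                ○ open, literals {V=true, W=true, X=false, Z=true}.
      branch 1.2 (add F (~V <-> X), T (~W | ~(X | Z))):
        F (~V <-> X): β-rule — branch into T ~V, F X  //  F ~V, T X.
          branch 1.2.1 (add T ~V, F X):
            T (~W | ~(X | Z)): β-rule — branch into T ~W  //  T ~(X | Z).
              branch 1.2.1.1 (add T ~W):
                ○ open, literals {V=false, W=false, X=false}.
              branch 1.2.1.2 (add T ~(X | Z)):
                T ~(X | Z): α-rule — add F X, F Z.
                ○ open, literals {V=false, X=false, Z=false}.
          branch 1.2.2 (add F ~V, T X):
            T (~W | ~(X | Z)): β-rule — branch into T ~W  //  T ~(X | Z).
              branch 1.2.2.1 (add T ~W):
                ○ open, literals {V=true, W=false, X=true}.
              branch 1.2.2.2 (add T ~(X | Z)):
                T ~(X | Z): α-rule — add F X, F Z.
                × closes — contains both X and ~X.
  branch 2 (add T ~W):
    ○ open, literals {W=false}.
2 branches closed, 7 open.
Each open branch fixes some atoms; the unmentioned ones are free. Counting distinct full assignments: branch {V=false, W=true, X=true} (Y, Z) contributes 4 new; branch {V=false, W=true, X=true, Z=true} (Y) contributes 0 new; branch {V=true, W=true, X=false, Z=true} (Y) contributes 2 new; branch {V=false, W=false, X=false} (Y, Z) contributes 4 new; branch {V=false, X=false, Z=false} (Y, W) contributes 2 new; branch {V=true, W=false, X=true} (Y, Z) contributes 4 new; branch {W=false} (X, Y, Z, V) contributes 8 new. Total: 24.

24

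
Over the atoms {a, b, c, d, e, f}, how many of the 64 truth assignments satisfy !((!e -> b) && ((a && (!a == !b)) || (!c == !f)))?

Initial set: {!((!e -> b) && ((a && (!a == !b)) || (!c == !f)))}.
!((!e -> b) && ((a && (!a == !b)) || (!c == !f))): β-rule — branch into !(!e -> b)  //  !((a && (!a == !b)) || (!c == !f)).
  branch 1 (add !(!e -> b)):
    !(!e -> b): α-rule — add !e, !b.
    ○ open, literals {b=false, e=false}.
  branch 2 (add !((a && (!a == !b)) || (!c == !f))):
    !((a && (!a == !b)) || (!c == !f)): α-rule — add !(a && (!a == !b)), !(!c == !f).
    !(a && (!a == !b)): β-rule — branch into !a  //  !(!a == !b).
      branch 2.1 (add !a):
        !(!c == !f): β-rule — branch into !c, !!f  //  !!c, !f.
          branch 2.1.1 (add !c, !!f):
            ○ open, literals {a=false, c=false, f=true}.
          branch 2.1.2 (add !!c, !f):
            ○ open, literals {a=false, c=true, f=false}.
      branch 2.2 (add !(!a == !b)):
        !(!c == !f): β-rule — branch into !c, !!f  //  !!c, !f.
          branch 2.2.1 (add !c, !!f):
            !(!a == !b): β-rule — branch into !a, !!b  //  !!a, !b.
              branch 2.2.1.1 (add !a, !!b):
                ○ open, literals {a=false, b=true, c=false, f=true}.
              branch 2.2.1.2 (add !!a, !b):
                ○ open, literals {a=true, b=false, c=false, f=true}.
          branch 2.2.2 (add !!c, !f):
            !(!a == !b): β-rule — branch into !a, !!b  //  !!a, !b.
              branch 2.2.2.1 (add !a, !!b):
                ○ open, literals {a=false, b=true, c=true, f=false}.
              branch 2.2.2.2 (add !!a, !b):
                ○ open, literals {a=true, b=false, c=true, f=false}.
0 branches closed, 7 open.
Each open branch fixes some atoms; the unmentioned ones are free. Counting distinct full assignments: branch {b=false, e=false} (a, c, d, f) contributes 16 new; branch {a=false, c=false, f=true} (b, d, e) contributes 6 new; branch {a=false, c=true, f=false} (b, d, e) contributes 6 new; branch {a=false, b=true, c=false, f=true} (d, e) contributes 0 new; branch {a=true, b=false, c=false, f=true} (d, e) contributes 2 new; branch {a=false, b=true, c=true, f=false} (d, e) contributes 0 new; branch {a=true, b=false, c=true, f=false} (d, e) contributes 2 new. Total: 32.

32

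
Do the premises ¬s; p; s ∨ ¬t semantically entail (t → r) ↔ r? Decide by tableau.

Initial set: {T ¬s; T p; T (s ∨ ¬t); F ((t → r) ↔ r)}.
T (s ∨ ¬t): β-rule — branch into T s  //  T ¬t.
  branch 1 (add T s):
    × closes — contains both s and ¬s.
  branch 2 (add T ¬t):
    F ((t → r) ↔ r): β-rule — branch into T (t → r), F r  //  F (t → r), T r.
      branch 2.1 (add T (t → r), F r):
        T (t → r): β-rule — branch into F t  //  T r.
          branch 2.1.1 (add F t):
            ○ open, literals {p=1, r=0, s=0, t=0}.
          branch 2.1.2 (add T r):
            × closes — contains both r and ¬r.
      branch 2.2 (add F (t → r), T r):
        F (t → r): α-rule — add T t, F r.
        × closes — contains both t and ¬t.
3 branches closed, 1 open.
An open branch gives a countermodel: p=1, r=0, s=0, t=0 (unmentioned atoms arbitrary); the premises hold there but the conclusion fails.

No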